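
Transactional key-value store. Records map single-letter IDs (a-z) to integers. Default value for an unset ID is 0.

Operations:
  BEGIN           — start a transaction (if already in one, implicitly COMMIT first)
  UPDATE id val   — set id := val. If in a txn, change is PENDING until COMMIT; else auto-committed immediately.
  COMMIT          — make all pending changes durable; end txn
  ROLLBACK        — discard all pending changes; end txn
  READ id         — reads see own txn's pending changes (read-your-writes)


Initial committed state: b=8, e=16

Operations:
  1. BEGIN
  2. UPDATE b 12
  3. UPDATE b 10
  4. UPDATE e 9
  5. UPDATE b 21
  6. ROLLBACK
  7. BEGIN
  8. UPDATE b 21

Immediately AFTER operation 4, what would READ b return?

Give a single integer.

Answer: 10

Derivation:
Initial committed: {b=8, e=16}
Op 1: BEGIN: in_txn=True, pending={}
Op 2: UPDATE b=12 (pending; pending now {b=12})
Op 3: UPDATE b=10 (pending; pending now {b=10})
Op 4: UPDATE e=9 (pending; pending now {b=10, e=9})
After op 4: visible(b) = 10 (pending={b=10, e=9}, committed={b=8, e=16})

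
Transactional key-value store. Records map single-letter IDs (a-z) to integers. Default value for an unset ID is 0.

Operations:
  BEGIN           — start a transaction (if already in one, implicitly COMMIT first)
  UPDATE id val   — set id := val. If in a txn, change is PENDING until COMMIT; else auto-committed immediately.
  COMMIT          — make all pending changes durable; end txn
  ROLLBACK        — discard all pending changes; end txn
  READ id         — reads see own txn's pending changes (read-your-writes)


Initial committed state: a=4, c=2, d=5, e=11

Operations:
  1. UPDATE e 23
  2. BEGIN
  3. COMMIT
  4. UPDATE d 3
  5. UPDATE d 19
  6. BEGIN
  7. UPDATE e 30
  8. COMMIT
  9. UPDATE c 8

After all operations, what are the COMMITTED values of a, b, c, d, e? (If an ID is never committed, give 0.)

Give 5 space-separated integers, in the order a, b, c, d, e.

Answer: 4 0 8 19 30

Derivation:
Initial committed: {a=4, c=2, d=5, e=11}
Op 1: UPDATE e=23 (auto-commit; committed e=23)
Op 2: BEGIN: in_txn=True, pending={}
Op 3: COMMIT: merged [] into committed; committed now {a=4, c=2, d=5, e=23}
Op 4: UPDATE d=3 (auto-commit; committed d=3)
Op 5: UPDATE d=19 (auto-commit; committed d=19)
Op 6: BEGIN: in_txn=True, pending={}
Op 7: UPDATE e=30 (pending; pending now {e=30})
Op 8: COMMIT: merged ['e'] into committed; committed now {a=4, c=2, d=19, e=30}
Op 9: UPDATE c=8 (auto-commit; committed c=8)
Final committed: {a=4, c=8, d=19, e=30}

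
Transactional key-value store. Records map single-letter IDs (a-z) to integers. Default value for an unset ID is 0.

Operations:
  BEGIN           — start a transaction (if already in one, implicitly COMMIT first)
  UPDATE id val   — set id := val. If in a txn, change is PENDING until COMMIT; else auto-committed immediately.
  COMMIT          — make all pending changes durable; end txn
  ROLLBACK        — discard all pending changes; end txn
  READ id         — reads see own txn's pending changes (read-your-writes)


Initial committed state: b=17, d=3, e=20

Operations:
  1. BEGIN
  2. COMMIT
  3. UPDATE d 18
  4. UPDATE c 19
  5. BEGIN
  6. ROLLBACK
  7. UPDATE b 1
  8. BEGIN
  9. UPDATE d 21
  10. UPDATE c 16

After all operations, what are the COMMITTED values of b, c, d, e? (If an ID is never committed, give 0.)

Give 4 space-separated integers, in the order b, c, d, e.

Answer: 1 19 18 20

Derivation:
Initial committed: {b=17, d=3, e=20}
Op 1: BEGIN: in_txn=True, pending={}
Op 2: COMMIT: merged [] into committed; committed now {b=17, d=3, e=20}
Op 3: UPDATE d=18 (auto-commit; committed d=18)
Op 4: UPDATE c=19 (auto-commit; committed c=19)
Op 5: BEGIN: in_txn=True, pending={}
Op 6: ROLLBACK: discarded pending []; in_txn=False
Op 7: UPDATE b=1 (auto-commit; committed b=1)
Op 8: BEGIN: in_txn=True, pending={}
Op 9: UPDATE d=21 (pending; pending now {d=21})
Op 10: UPDATE c=16 (pending; pending now {c=16, d=21})
Final committed: {b=1, c=19, d=18, e=20}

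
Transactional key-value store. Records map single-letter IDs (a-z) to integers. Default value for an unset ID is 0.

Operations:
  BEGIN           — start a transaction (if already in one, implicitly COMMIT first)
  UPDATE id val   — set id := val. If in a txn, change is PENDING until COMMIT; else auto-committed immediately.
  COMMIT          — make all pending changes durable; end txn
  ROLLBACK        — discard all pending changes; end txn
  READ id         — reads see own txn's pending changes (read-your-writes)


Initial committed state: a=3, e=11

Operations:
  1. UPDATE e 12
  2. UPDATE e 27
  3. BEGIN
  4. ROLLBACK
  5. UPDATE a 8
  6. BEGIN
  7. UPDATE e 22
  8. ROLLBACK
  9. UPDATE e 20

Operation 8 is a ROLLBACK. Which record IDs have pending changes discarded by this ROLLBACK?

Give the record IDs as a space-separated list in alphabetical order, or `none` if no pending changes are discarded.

Initial committed: {a=3, e=11}
Op 1: UPDATE e=12 (auto-commit; committed e=12)
Op 2: UPDATE e=27 (auto-commit; committed e=27)
Op 3: BEGIN: in_txn=True, pending={}
Op 4: ROLLBACK: discarded pending []; in_txn=False
Op 5: UPDATE a=8 (auto-commit; committed a=8)
Op 6: BEGIN: in_txn=True, pending={}
Op 7: UPDATE e=22 (pending; pending now {e=22})
Op 8: ROLLBACK: discarded pending ['e']; in_txn=False
Op 9: UPDATE e=20 (auto-commit; committed e=20)
ROLLBACK at op 8 discards: ['e']

Answer: e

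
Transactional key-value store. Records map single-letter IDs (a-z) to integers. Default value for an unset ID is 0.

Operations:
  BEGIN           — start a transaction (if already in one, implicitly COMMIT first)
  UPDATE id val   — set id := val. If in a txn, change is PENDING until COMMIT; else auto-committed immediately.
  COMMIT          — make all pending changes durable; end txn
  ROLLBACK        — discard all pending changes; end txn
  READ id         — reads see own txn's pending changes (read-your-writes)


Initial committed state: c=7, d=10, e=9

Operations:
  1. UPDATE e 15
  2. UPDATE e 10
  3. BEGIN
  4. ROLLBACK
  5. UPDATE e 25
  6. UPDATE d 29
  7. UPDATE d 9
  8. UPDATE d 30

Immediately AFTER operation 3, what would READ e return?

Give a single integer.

Answer: 10

Derivation:
Initial committed: {c=7, d=10, e=9}
Op 1: UPDATE e=15 (auto-commit; committed e=15)
Op 2: UPDATE e=10 (auto-commit; committed e=10)
Op 3: BEGIN: in_txn=True, pending={}
After op 3: visible(e) = 10 (pending={}, committed={c=7, d=10, e=10})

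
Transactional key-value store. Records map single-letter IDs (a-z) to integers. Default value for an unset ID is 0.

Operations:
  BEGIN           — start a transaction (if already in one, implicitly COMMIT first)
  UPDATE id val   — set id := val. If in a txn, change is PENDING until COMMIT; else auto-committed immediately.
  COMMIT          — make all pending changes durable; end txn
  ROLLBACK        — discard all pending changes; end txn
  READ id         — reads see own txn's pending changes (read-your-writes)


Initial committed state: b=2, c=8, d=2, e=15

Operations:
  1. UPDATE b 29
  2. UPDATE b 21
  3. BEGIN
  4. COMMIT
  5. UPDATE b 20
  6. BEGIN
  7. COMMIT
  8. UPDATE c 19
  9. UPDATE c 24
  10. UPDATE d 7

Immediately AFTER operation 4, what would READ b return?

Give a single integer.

Answer: 21

Derivation:
Initial committed: {b=2, c=8, d=2, e=15}
Op 1: UPDATE b=29 (auto-commit; committed b=29)
Op 2: UPDATE b=21 (auto-commit; committed b=21)
Op 3: BEGIN: in_txn=True, pending={}
Op 4: COMMIT: merged [] into committed; committed now {b=21, c=8, d=2, e=15}
After op 4: visible(b) = 21 (pending={}, committed={b=21, c=8, d=2, e=15})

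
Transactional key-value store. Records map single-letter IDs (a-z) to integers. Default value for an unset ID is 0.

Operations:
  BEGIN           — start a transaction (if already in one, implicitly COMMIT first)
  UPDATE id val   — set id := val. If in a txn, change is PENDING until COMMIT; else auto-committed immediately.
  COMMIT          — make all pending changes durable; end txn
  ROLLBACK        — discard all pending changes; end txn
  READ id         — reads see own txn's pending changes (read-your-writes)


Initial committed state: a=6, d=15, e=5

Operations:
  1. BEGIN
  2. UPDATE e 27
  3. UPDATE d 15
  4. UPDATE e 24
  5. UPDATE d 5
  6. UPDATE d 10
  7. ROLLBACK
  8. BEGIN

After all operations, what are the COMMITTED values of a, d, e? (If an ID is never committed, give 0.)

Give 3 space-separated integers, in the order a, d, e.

Initial committed: {a=6, d=15, e=5}
Op 1: BEGIN: in_txn=True, pending={}
Op 2: UPDATE e=27 (pending; pending now {e=27})
Op 3: UPDATE d=15 (pending; pending now {d=15, e=27})
Op 4: UPDATE e=24 (pending; pending now {d=15, e=24})
Op 5: UPDATE d=5 (pending; pending now {d=5, e=24})
Op 6: UPDATE d=10 (pending; pending now {d=10, e=24})
Op 7: ROLLBACK: discarded pending ['d', 'e']; in_txn=False
Op 8: BEGIN: in_txn=True, pending={}
Final committed: {a=6, d=15, e=5}

Answer: 6 15 5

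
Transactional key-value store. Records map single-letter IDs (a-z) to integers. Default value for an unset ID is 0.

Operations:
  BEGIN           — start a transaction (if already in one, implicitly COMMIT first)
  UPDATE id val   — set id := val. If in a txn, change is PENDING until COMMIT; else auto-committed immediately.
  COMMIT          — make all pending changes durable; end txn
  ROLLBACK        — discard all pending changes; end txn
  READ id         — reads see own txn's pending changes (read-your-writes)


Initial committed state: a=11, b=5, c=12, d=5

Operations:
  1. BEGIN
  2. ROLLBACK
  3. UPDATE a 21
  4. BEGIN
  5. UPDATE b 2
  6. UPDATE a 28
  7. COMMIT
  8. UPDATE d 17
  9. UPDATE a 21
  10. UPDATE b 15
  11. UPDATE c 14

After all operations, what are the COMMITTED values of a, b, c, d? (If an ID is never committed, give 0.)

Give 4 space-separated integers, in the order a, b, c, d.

Initial committed: {a=11, b=5, c=12, d=5}
Op 1: BEGIN: in_txn=True, pending={}
Op 2: ROLLBACK: discarded pending []; in_txn=False
Op 3: UPDATE a=21 (auto-commit; committed a=21)
Op 4: BEGIN: in_txn=True, pending={}
Op 5: UPDATE b=2 (pending; pending now {b=2})
Op 6: UPDATE a=28 (pending; pending now {a=28, b=2})
Op 7: COMMIT: merged ['a', 'b'] into committed; committed now {a=28, b=2, c=12, d=5}
Op 8: UPDATE d=17 (auto-commit; committed d=17)
Op 9: UPDATE a=21 (auto-commit; committed a=21)
Op 10: UPDATE b=15 (auto-commit; committed b=15)
Op 11: UPDATE c=14 (auto-commit; committed c=14)
Final committed: {a=21, b=15, c=14, d=17}

Answer: 21 15 14 17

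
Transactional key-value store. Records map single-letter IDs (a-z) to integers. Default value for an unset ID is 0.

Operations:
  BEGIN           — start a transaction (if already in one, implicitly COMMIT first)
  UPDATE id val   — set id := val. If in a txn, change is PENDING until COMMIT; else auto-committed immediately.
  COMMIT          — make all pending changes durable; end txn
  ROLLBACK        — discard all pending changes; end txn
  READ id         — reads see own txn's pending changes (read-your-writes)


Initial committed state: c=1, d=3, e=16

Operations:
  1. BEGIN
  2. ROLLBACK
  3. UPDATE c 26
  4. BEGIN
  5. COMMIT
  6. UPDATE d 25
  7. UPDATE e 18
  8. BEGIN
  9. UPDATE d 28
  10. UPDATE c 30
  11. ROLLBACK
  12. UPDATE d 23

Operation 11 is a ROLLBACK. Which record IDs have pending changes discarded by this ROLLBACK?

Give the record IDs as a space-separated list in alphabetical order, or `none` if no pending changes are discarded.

Answer: c d

Derivation:
Initial committed: {c=1, d=3, e=16}
Op 1: BEGIN: in_txn=True, pending={}
Op 2: ROLLBACK: discarded pending []; in_txn=False
Op 3: UPDATE c=26 (auto-commit; committed c=26)
Op 4: BEGIN: in_txn=True, pending={}
Op 5: COMMIT: merged [] into committed; committed now {c=26, d=3, e=16}
Op 6: UPDATE d=25 (auto-commit; committed d=25)
Op 7: UPDATE e=18 (auto-commit; committed e=18)
Op 8: BEGIN: in_txn=True, pending={}
Op 9: UPDATE d=28 (pending; pending now {d=28})
Op 10: UPDATE c=30 (pending; pending now {c=30, d=28})
Op 11: ROLLBACK: discarded pending ['c', 'd']; in_txn=False
Op 12: UPDATE d=23 (auto-commit; committed d=23)
ROLLBACK at op 11 discards: ['c', 'd']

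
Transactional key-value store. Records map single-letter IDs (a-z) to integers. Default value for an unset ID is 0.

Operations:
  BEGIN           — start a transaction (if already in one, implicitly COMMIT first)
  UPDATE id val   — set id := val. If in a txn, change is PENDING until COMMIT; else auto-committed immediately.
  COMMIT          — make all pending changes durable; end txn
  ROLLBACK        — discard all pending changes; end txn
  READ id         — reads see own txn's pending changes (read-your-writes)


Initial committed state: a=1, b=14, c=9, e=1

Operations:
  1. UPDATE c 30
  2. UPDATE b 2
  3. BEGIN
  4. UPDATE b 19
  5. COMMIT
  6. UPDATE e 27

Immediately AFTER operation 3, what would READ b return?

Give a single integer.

Answer: 2

Derivation:
Initial committed: {a=1, b=14, c=9, e=1}
Op 1: UPDATE c=30 (auto-commit; committed c=30)
Op 2: UPDATE b=2 (auto-commit; committed b=2)
Op 3: BEGIN: in_txn=True, pending={}
After op 3: visible(b) = 2 (pending={}, committed={a=1, b=2, c=30, e=1})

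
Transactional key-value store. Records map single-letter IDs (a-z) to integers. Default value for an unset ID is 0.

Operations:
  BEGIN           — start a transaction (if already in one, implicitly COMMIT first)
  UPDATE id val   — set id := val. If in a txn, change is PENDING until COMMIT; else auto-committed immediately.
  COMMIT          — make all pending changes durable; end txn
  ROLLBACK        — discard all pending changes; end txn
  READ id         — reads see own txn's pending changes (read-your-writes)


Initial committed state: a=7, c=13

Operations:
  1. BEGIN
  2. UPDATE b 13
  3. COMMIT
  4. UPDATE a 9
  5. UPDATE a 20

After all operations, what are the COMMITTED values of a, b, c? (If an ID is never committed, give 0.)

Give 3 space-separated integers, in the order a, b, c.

Initial committed: {a=7, c=13}
Op 1: BEGIN: in_txn=True, pending={}
Op 2: UPDATE b=13 (pending; pending now {b=13})
Op 3: COMMIT: merged ['b'] into committed; committed now {a=7, b=13, c=13}
Op 4: UPDATE a=9 (auto-commit; committed a=9)
Op 5: UPDATE a=20 (auto-commit; committed a=20)
Final committed: {a=20, b=13, c=13}

Answer: 20 13 13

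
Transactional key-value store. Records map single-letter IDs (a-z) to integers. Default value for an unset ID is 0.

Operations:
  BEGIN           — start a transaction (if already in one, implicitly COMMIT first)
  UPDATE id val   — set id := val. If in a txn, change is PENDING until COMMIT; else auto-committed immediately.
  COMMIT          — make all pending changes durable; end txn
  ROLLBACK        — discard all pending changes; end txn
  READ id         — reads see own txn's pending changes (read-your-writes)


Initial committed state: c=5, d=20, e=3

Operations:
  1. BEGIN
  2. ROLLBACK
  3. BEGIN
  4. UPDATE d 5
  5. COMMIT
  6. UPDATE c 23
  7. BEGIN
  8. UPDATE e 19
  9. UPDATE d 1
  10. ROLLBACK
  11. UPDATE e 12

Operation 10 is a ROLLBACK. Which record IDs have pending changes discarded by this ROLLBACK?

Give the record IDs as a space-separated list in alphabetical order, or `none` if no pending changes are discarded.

Initial committed: {c=5, d=20, e=3}
Op 1: BEGIN: in_txn=True, pending={}
Op 2: ROLLBACK: discarded pending []; in_txn=False
Op 3: BEGIN: in_txn=True, pending={}
Op 4: UPDATE d=5 (pending; pending now {d=5})
Op 5: COMMIT: merged ['d'] into committed; committed now {c=5, d=5, e=3}
Op 6: UPDATE c=23 (auto-commit; committed c=23)
Op 7: BEGIN: in_txn=True, pending={}
Op 8: UPDATE e=19 (pending; pending now {e=19})
Op 9: UPDATE d=1 (pending; pending now {d=1, e=19})
Op 10: ROLLBACK: discarded pending ['d', 'e']; in_txn=False
Op 11: UPDATE e=12 (auto-commit; committed e=12)
ROLLBACK at op 10 discards: ['d', 'e']

Answer: d e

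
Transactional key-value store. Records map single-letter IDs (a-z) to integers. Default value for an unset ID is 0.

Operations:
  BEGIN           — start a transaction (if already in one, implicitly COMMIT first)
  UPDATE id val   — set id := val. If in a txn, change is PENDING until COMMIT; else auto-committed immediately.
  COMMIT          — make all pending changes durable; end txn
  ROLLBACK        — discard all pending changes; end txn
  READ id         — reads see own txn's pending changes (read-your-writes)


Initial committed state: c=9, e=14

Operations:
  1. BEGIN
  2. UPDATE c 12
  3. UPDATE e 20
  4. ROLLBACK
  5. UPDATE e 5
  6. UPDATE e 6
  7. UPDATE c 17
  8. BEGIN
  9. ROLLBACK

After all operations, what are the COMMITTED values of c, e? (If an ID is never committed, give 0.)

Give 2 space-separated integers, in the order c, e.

Initial committed: {c=9, e=14}
Op 1: BEGIN: in_txn=True, pending={}
Op 2: UPDATE c=12 (pending; pending now {c=12})
Op 3: UPDATE e=20 (pending; pending now {c=12, e=20})
Op 4: ROLLBACK: discarded pending ['c', 'e']; in_txn=False
Op 5: UPDATE e=5 (auto-commit; committed e=5)
Op 6: UPDATE e=6 (auto-commit; committed e=6)
Op 7: UPDATE c=17 (auto-commit; committed c=17)
Op 8: BEGIN: in_txn=True, pending={}
Op 9: ROLLBACK: discarded pending []; in_txn=False
Final committed: {c=17, e=6}

Answer: 17 6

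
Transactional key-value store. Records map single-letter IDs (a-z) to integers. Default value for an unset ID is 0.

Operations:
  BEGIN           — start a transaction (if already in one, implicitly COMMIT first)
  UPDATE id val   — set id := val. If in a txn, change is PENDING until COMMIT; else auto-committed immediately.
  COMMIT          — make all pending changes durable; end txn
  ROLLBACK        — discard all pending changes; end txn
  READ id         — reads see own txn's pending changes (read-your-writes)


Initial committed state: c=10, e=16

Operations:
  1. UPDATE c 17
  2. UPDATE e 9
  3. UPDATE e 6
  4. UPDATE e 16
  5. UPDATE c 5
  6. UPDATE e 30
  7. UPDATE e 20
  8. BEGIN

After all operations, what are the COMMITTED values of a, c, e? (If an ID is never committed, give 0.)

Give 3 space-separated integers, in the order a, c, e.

Initial committed: {c=10, e=16}
Op 1: UPDATE c=17 (auto-commit; committed c=17)
Op 2: UPDATE e=9 (auto-commit; committed e=9)
Op 3: UPDATE e=6 (auto-commit; committed e=6)
Op 4: UPDATE e=16 (auto-commit; committed e=16)
Op 5: UPDATE c=5 (auto-commit; committed c=5)
Op 6: UPDATE e=30 (auto-commit; committed e=30)
Op 7: UPDATE e=20 (auto-commit; committed e=20)
Op 8: BEGIN: in_txn=True, pending={}
Final committed: {c=5, e=20}

Answer: 0 5 20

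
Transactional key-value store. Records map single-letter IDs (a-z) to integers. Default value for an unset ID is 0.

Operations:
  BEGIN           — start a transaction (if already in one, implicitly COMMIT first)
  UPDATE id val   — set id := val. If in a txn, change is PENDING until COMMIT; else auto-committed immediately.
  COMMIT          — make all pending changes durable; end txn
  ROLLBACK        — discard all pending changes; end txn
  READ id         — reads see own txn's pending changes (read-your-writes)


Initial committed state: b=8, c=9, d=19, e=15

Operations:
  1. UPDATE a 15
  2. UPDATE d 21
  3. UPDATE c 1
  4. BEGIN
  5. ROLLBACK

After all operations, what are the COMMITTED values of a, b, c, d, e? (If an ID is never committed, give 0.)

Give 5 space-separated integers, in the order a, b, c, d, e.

Initial committed: {b=8, c=9, d=19, e=15}
Op 1: UPDATE a=15 (auto-commit; committed a=15)
Op 2: UPDATE d=21 (auto-commit; committed d=21)
Op 3: UPDATE c=1 (auto-commit; committed c=1)
Op 4: BEGIN: in_txn=True, pending={}
Op 5: ROLLBACK: discarded pending []; in_txn=False
Final committed: {a=15, b=8, c=1, d=21, e=15}

Answer: 15 8 1 21 15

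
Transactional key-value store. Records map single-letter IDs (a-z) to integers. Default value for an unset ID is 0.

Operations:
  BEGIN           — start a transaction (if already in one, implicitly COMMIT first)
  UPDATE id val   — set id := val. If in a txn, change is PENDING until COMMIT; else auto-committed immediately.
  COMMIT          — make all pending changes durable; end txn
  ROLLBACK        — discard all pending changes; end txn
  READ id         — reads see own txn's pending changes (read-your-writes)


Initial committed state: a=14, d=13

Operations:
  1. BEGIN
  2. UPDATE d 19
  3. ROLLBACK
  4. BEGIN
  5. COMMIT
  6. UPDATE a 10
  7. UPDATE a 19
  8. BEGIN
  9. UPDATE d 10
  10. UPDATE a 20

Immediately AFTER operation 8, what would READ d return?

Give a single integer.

Answer: 13

Derivation:
Initial committed: {a=14, d=13}
Op 1: BEGIN: in_txn=True, pending={}
Op 2: UPDATE d=19 (pending; pending now {d=19})
Op 3: ROLLBACK: discarded pending ['d']; in_txn=False
Op 4: BEGIN: in_txn=True, pending={}
Op 5: COMMIT: merged [] into committed; committed now {a=14, d=13}
Op 6: UPDATE a=10 (auto-commit; committed a=10)
Op 7: UPDATE a=19 (auto-commit; committed a=19)
Op 8: BEGIN: in_txn=True, pending={}
After op 8: visible(d) = 13 (pending={}, committed={a=19, d=13})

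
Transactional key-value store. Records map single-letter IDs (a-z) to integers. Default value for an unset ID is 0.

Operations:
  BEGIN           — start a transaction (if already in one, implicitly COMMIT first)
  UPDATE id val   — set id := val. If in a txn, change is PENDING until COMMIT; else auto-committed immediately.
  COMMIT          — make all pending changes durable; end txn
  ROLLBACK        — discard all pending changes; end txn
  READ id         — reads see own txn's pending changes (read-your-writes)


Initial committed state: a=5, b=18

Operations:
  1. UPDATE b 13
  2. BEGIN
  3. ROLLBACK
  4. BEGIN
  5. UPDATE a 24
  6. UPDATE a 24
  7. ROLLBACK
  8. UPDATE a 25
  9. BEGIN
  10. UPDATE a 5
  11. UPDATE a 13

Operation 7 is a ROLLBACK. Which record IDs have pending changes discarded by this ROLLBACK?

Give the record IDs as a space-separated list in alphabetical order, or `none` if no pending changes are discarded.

Answer: a

Derivation:
Initial committed: {a=5, b=18}
Op 1: UPDATE b=13 (auto-commit; committed b=13)
Op 2: BEGIN: in_txn=True, pending={}
Op 3: ROLLBACK: discarded pending []; in_txn=False
Op 4: BEGIN: in_txn=True, pending={}
Op 5: UPDATE a=24 (pending; pending now {a=24})
Op 6: UPDATE a=24 (pending; pending now {a=24})
Op 7: ROLLBACK: discarded pending ['a']; in_txn=False
Op 8: UPDATE a=25 (auto-commit; committed a=25)
Op 9: BEGIN: in_txn=True, pending={}
Op 10: UPDATE a=5 (pending; pending now {a=5})
Op 11: UPDATE a=13 (pending; pending now {a=13})
ROLLBACK at op 7 discards: ['a']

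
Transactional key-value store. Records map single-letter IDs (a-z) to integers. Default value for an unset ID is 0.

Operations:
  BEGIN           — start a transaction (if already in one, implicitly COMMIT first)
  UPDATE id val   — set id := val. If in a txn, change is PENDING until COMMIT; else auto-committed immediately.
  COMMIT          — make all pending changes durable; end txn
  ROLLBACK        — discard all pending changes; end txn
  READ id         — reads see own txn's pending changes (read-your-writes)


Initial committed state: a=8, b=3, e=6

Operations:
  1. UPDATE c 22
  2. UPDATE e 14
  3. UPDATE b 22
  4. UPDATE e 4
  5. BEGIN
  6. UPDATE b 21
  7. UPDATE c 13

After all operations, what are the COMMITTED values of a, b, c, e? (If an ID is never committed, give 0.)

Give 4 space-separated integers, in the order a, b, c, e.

Answer: 8 22 22 4

Derivation:
Initial committed: {a=8, b=3, e=6}
Op 1: UPDATE c=22 (auto-commit; committed c=22)
Op 2: UPDATE e=14 (auto-commit; committed e=14)
Op 3: UPDATE b=22 (auto-commit; committed b=22)
Op 4: UPDATE e=4 (auto-commit; committed e=4)
Op 5: BEGIN: in_txn=True, pending={}
Op 6: UPDATE b=21 (pending; pending now {b=21})
Op 7: UPDATE c=13 (pending; pending now {b=21, c=13})
Final committed: {a=8, b=22, c=22, e=4}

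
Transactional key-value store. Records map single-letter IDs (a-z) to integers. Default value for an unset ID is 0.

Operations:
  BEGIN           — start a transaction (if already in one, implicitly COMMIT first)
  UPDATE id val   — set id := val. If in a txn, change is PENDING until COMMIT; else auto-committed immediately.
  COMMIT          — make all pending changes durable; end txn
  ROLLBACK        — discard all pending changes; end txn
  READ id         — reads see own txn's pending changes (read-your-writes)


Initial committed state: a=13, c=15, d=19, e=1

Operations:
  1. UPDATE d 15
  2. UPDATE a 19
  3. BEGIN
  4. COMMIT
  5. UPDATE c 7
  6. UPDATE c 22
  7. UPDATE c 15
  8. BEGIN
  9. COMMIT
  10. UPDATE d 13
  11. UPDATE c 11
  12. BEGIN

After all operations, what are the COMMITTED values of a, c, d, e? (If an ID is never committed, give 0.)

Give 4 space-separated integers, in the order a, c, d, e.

Answer: 19 11 13 1

Derivation:
Initial committed: {a=13, c=15, d=19, e=1}
Op 1: UPDATE d=15 (auto-commit; committed d=15)
Op 2: UPDATE a=19 (auto-commit; committed a=19)
Op 3: BEGIN: in_txn=True, pending={}
Op 4: COMMIT: merged [] into committed; committed now {a=19, c=15, d=15, e=1}
Op 5: UPDATE c=7 (auto-commit; committed c=7)
Op 6: UPDATE c=22 (auto-commit; committed c=22)
Op 7: UPDATE c=15 (auto-commit; committed c=15)
Op 8: BEGIN: in_txn=True, pending={}
Op 9: COMMIT: merged [] into committed; committed now {a=19, c=15, d=15, e=1}
Op 10: UPDATE d=13 (auto-commit; committed d=13)
Op 11: UPDATE c=11 (auto-commit; committed c=11)
Op 12: BEGIN: in_txn=True, pending={}
Final committed: {a=19, c=11, d=13, e=1}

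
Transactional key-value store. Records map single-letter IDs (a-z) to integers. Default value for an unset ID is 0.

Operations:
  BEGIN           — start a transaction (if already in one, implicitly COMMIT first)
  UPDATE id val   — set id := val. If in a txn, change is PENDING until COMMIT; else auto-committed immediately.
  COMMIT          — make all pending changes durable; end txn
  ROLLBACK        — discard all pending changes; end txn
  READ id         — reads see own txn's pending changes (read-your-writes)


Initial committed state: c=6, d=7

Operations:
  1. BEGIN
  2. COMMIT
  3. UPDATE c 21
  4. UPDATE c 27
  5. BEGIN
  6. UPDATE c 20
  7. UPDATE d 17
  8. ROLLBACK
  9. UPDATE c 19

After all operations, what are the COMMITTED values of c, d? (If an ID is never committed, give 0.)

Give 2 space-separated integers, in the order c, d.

Initial committed: {c=6, d=7}
Op 1: BEGIN: in_txn=True, pending={}
Op 2: COMMIT: merged [] into committed; committed now {c=6, d=7}
Op 3: UPDATE c=21 (auto-commit; committed c=21)
Op 4: UPDATE c=27 (auto-commit; committed c=27)
Op 5: BEGIN: in_txn=True, pending={}
Op 6: UPDATE c=20 (pending; pending now {c=20})
Op 7: UPDATE d=17 (pending; pending now {c=20, d=17})
Op 8: ROLLBACK: discarded pending ['c', 'd']; in_txn=False
Op 9: UPDATE c=19 (auto-commit; committed c=19)
Final committed: {c=19, d=7}

Answer: 19 7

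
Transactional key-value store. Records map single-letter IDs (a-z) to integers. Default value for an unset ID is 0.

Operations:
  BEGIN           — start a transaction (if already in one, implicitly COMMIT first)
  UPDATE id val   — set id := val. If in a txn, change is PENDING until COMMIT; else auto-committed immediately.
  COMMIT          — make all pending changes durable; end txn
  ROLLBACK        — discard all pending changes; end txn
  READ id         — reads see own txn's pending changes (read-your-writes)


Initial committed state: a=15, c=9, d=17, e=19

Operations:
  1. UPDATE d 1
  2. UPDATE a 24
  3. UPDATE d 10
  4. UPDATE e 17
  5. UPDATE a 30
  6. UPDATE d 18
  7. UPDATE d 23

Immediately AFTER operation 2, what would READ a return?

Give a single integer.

Initial committed: {a=15, c=9, d=17, e=19}
Op 1: UPDATE d=1 (auto-commit; committed d=1)
Op 2: UPDATE a=24 (auto-commit; committed a=24)
After op 2: visible(a) = 24 (pending={}, committed={a=24, c=9, d=1, e=19})

Answer: 24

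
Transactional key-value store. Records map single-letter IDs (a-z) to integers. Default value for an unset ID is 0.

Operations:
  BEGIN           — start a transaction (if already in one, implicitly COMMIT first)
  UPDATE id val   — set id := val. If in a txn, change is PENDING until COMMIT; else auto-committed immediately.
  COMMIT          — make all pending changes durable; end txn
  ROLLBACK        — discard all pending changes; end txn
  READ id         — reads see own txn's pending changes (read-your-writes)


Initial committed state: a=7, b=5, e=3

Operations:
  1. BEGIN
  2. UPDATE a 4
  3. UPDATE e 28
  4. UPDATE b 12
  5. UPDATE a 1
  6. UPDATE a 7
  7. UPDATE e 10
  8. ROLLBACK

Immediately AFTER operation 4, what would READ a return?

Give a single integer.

Initial committed: {a=7, b=5, e=3}
Op 1: BEGIN: in_txn=True, pending={}
Op 2: UPDATE a=4 (pending; pending now {a=4})
Op 3: UPDATE e=28 (pending; pending now {a=4, e=28})
Op 4: UPDATE b=12 (pending; pending now {a=4, b=12, e=28})
After op 4: visible(a) = 4 (pending={a=4, b=12, e=28}, committed={a=7, b=5, e=3})

Answer: 4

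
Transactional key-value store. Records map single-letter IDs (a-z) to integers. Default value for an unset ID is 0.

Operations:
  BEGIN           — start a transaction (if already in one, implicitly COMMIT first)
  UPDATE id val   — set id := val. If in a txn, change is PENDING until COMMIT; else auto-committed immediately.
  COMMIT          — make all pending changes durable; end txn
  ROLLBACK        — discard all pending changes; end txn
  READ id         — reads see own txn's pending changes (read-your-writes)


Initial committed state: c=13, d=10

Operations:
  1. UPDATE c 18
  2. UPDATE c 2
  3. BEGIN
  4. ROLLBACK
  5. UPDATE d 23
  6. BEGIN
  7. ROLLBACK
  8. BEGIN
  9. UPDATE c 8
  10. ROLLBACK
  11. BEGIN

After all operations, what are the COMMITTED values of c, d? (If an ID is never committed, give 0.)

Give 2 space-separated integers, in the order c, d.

Answer: 2 23

Derivation:
Initial committed: {c=13, d=10}
Op 1: UPDATE c=18 (auto-commit; committed c=18)
Op 2: UPDATE c=2 (auto-commit; committed c=2)
Op 3: BEGIN: in_txn=True, pending={}
Op 4: ROLLBACK: discarded pending []; in_txn=False
Op 5: UPDATE d=23 (auto-commit; committed d=23)
Op 6: BEGIN: in_txn=True, pending={}
Op 7: ROLLBACK: discarded pending []; in_txn=False
Op 8: BEGIN: in_txn=True, pending={}
Op 9: UPDATE c=8 (pending; pending now {c=8})
Op 10: ROLLBACK: discarded pending ['c']; in_txn=False
Op 11: BEGIN: in_txn=True, pending={}
Final committed: {c=2, d=23}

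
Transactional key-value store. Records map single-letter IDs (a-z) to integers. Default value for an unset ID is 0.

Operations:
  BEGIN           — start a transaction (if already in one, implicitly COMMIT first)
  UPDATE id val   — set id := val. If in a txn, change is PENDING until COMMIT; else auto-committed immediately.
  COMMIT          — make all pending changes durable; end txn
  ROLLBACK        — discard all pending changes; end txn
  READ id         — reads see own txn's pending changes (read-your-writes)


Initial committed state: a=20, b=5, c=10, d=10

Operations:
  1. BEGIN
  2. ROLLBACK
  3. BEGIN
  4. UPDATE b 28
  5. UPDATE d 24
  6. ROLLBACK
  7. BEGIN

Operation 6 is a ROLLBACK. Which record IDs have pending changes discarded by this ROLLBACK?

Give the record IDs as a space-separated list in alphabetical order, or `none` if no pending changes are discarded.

Answer: b d

Derivation:
Initial committed: {a=20, b=5, c=10, d=10}
Op 1: BEGIN: in_txn=True, pending={}
Op 2: ROLLBACK: discarded pending []; in_txn=False
Op 3: BEGIN: in_txn=True, pending={}
Op 4: UPDATE b=28 (pending; pending now {b=28})
Op 5: UPDATE d=24 (pending; pending now {b=28, d=24})
Op 6: ROLLBACK: discarded pending ['b', 'd']; in_txn=False
Op 7: BEGIN: in_txn=True, pending={}
ROLLBACK at op 6 discards: ['b', 'd']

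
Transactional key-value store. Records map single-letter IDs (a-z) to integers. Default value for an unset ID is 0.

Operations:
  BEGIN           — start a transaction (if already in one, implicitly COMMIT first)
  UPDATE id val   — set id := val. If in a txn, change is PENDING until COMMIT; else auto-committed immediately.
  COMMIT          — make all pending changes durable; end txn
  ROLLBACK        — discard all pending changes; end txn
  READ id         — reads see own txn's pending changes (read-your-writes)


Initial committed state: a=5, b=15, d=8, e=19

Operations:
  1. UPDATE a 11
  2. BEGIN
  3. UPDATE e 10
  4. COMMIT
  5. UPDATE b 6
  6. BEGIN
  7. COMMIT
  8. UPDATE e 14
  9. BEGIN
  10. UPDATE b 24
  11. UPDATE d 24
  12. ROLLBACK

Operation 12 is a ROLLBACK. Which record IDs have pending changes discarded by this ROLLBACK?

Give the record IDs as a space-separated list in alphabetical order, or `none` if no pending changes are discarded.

Answer: b d

Derivation:
Initial committed: {a=5, b=15, d=8, e=19}
Op 1: UPDATE a=11 (auto-commit; committed a=11)
Op 2: BEGIN: in_txn=True, pending={}
Op 3: UPDATE e=10 (pending; pending now {e=10})
Op 4: COMMIT: merged ['e'] into committed; committed now {a=11, b=15, d=8, e=10}
Op 5: UPDATE b=6 (auto-commit; committed b=6)
Op 6: BEGIN: in_txn=True, pending={}
Op 7: COMMIT: merged [] into committed; committed now {a=11, b=6, d=8, e=10}
Op 8: UPDATE e=14 (auto-commit; committed e=14)
Op 9: BEGIN: in_txn=True, pending={}
Op 10: UPDATE b=24 (pending; pending now {b=24})
Op 11: UPDATE d=24 (pending; pending now {b=24, d=24})
Op 12: ROLLBACK: discarded pending ['b', 'd']; in_txn=False
ROLLBACK at op 12 discards: ['b', 'd']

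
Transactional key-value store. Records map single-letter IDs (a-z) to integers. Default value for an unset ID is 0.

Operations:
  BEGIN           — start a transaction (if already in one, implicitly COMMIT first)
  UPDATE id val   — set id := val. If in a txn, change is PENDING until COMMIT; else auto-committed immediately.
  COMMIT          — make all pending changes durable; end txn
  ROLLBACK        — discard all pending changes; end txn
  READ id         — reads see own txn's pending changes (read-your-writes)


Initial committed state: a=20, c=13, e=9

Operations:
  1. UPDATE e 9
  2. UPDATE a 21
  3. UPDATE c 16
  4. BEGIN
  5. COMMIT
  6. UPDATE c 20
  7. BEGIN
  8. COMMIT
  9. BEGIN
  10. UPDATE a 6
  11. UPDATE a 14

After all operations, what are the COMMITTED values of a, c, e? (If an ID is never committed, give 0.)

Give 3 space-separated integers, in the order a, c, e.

Answer: 21 20 9

Derivation:
Initial committed: {a=20, c=13, e=9}
Op 1: UPDATE e=9 (auto-commit; committed e=9)
Op 2: UPDATE a=21 (auto-commit; committed a=21)
Op 3: UPDATE c=16 (auto-commit; committed c=16)
Op 4: BEGIN: in_txn=True, pending={}
Op 5: COMMIT: merged [] into committed; committed now {a=21, c=16, e=9}
Op 6: UPDATE c=20 (auto-commit; committed c=20)
Op 7: BEGIN: in_txn=True, pending={}
Op 8: COMMIT: merged [] into committed; committed now {a=21, c=20, e=9}
Op 9: BEGIN: in_txn=True, pending={}
Op 10: UPDATE a=6 (pending; pending now {a=6})
Op 11: UPDATE a=14 (pending; pending now {a=14})
Final committed: {a=21, c=20, e=9}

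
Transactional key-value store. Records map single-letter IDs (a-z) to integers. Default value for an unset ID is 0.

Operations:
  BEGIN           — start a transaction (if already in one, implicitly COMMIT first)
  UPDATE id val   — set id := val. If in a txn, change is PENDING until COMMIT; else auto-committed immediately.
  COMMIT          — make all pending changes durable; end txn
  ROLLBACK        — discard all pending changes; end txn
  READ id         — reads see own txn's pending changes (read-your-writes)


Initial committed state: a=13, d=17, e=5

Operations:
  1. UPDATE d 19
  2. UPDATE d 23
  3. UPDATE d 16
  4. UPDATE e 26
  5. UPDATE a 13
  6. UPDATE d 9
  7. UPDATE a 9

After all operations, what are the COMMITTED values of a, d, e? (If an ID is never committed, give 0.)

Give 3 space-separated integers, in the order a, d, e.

Answer: 9 9 26

Derivation:
Initial committed: {a=13, d=17, e=5}
Op 1: UPDATE d=19 (auto-commit; committed d=19)
Op 2: UPDATE d=23 (auto-commit; committed d=23)
Op 3: UPDATE d=16 (auto-commit; committed d=16)
Op 4: UPDATE e=26 (auto-commit; committed e=26)
Op 5: UPDATE a=13 (auto-commit; committed a=13)
Op 6: UPDATE d=9 (auto-commit; committed d=9)
Op 7: UPDATE a=9 (auto-commit; committed a=9)
Final committed: {a=9, d=9, e=26}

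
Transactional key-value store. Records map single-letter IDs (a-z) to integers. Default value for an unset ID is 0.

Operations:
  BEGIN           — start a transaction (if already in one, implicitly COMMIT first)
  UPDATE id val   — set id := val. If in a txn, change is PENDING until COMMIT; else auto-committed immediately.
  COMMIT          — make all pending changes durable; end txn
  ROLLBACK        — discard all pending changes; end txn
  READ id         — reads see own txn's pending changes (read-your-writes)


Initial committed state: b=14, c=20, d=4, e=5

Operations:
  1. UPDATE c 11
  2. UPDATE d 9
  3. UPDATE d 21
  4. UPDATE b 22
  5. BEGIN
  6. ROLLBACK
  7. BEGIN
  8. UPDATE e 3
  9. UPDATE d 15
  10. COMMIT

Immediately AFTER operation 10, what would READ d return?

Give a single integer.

Initial committed: {b=14, c=20, d=4, e=5}
Op 1: UPDATE c=11 (auto-commit; committed c=11)
Op 2: UPDATE d=9 (auto-commit; committed d=9)
Op 3: UPDATE d=21 (auto-commit; committed d=21)
Op 4: UPDATE b=22 (auto-commit; committed b=22)
Op 5: BEGIN: in_txn=True, pending={}
Op 6: ROLLBACK: discarded pending []; in_txn=False
Op 7: BEGIN: in_txn=True, pending={}
Op 8: UPDATE e=3 (pending; pending now {e=3})
Op 9: UPDATE d=15 (pending; pending now {d=15, e=3})
Op 10: COMMIT: merged ['d', 'e'] into committed; committed now {b=22, c=11, d=15, e=3}
After op 10: visible(d) = 15 (pending={}, committed={b=22, c=11, d=15, e=3})

Answer: 15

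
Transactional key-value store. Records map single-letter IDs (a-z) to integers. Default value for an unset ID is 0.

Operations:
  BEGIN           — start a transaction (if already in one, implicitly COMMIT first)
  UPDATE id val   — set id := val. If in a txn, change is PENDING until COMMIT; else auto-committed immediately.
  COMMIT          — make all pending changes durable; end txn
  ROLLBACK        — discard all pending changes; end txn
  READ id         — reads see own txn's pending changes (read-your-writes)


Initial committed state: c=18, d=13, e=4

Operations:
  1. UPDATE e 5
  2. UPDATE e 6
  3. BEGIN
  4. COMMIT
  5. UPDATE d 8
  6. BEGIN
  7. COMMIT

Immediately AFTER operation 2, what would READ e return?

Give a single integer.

Initial committed: {c=18, d=13, e=4}
Op 1: UPDATE e=5 (auto-commit; committed e=5)
Op 2: UPDATE e=6 (auto-commit; committed e=6)
After op 2: visible(e) = 6 (pending={}, committed={c=18, d=13, e=6})

Answer: 6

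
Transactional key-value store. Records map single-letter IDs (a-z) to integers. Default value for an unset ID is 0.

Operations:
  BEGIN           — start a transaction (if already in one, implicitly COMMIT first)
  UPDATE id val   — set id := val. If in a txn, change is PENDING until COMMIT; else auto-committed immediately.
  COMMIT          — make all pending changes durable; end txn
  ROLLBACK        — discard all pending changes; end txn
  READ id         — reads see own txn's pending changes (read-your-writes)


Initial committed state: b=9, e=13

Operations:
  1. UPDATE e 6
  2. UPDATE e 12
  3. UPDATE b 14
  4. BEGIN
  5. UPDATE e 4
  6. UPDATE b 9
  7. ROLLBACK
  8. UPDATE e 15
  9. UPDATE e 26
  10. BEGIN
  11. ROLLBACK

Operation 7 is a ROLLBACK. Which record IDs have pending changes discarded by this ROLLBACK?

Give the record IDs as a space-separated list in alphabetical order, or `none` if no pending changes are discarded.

Answer: b e

Derivation:
Initial committed: {b=9, e=13}
Op 1: UPDATE e=6 (auto-commit; committed e=6)
Op 2: UPDATE e=12 (auto-commit; committed e=12)
Op 3: UPDATE b=14 (auto-commit; committed b=14)
Op 4: BEGIN: in_txn=True, pending={}
Op 5: UPDATE e=4 (pending; pending now {e=4})
Op 6: UPDATE b=9 (pending; pending now {b=9, e=4})
Op 7: ROLLBACK: discarded pending ['b', 'e']; in_txn=False
Op 8: UPDATE e=15 (auto-commit; committed e=15)
Op 9: UPDATE e=26 (auto-commit; committed e=26)
Op 10: BEGIN: in_txn=True, pending={}
Op 11: ROLLBACK: discarded pending []; in_txn=False
ROLLBACK at op 7 discards: ['b', 'e']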